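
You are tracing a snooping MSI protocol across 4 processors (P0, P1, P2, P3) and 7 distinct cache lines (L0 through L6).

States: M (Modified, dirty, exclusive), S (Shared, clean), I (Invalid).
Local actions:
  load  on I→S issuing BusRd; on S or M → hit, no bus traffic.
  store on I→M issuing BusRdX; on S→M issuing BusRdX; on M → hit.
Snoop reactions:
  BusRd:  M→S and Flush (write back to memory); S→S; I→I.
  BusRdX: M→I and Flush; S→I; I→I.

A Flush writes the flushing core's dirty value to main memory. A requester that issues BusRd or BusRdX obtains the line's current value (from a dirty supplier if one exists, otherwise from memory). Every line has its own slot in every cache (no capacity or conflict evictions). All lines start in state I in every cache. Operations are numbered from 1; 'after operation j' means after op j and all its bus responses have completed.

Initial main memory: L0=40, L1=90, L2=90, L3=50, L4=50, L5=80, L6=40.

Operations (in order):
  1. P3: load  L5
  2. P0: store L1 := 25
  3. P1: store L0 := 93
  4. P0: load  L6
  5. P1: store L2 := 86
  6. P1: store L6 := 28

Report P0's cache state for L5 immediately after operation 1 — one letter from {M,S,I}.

state = I

[1] P3: load  L5 | P0:I, P1:I, P2:I, P3:S(80) | bus: BusRd
[2] P0: store L1 := 25 | P0:M(25), P1:I, P2:I, P3:I | bus: BusRdX
[3] P1: store L0 := 93 | P0:I, P1:M(93), P2:I, P3:I | bus: BusRdX
[4] P0: load  L6 | P0:S(40), P1:I, P2:I, P3:I | bus: BusRd
[5] P1: store L2 := 86 | P0:I, P1:M(86), P2:I, P3:I | bus: BusRdX
[6] P1: store L6 := 28 | P0:I, P1:M(28), P2:I, P3:I | bus: BusRdX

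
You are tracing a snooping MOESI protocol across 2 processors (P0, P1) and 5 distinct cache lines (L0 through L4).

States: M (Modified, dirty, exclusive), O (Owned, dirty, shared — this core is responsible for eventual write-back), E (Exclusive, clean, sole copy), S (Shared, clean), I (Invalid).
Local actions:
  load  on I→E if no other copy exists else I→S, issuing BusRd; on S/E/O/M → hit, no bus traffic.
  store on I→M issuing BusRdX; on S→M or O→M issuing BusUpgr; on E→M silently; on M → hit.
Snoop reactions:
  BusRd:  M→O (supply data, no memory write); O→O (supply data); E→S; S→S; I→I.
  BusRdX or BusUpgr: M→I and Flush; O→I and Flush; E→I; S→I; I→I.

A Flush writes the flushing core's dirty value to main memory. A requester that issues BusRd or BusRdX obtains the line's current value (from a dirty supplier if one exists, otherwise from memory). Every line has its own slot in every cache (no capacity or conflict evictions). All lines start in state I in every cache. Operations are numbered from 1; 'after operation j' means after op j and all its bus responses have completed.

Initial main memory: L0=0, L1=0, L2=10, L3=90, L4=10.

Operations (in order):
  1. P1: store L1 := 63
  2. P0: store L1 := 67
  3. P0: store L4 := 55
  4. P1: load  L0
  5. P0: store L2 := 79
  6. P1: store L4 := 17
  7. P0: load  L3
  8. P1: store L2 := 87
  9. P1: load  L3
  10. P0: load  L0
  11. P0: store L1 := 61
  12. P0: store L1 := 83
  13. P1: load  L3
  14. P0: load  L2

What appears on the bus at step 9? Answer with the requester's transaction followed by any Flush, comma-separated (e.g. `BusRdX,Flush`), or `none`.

step 1: P1: store L1 := 63  ⟶  IM  (L1)  txn=BusRdX  M[L1]=0
step 2: P0: store L1 := 67  ⟶  MI  (L1)  txn=BusRdX+Flush  M[L1]=63
step 3: P0: store L4 := 55  ⟶  MI  (L4)  txn=BusRdX  M[L4]=10
step 4: P1: load  L0  ⟶  IE  (L0)  txn=BusRd  M[L0]=0
step 5: P0: store L2 := 79  ⟶  MI  (L2)  txn=BusRdX  M[L2]=10
step 6: P1: store L4 := 17  ⟶  IM  (L4)  txn=BusRdX+Flush  M[L4]=55
step 7: P0: load  L3  ⟶  EI  (L3)  txn=BusRd  M[L3]=90
step 8: P1: store L2 := 87  ⟶  IM  (L2)  txn=BusRdX+Flush  M[L2]=79
step 9: P1: load  L3  ⟶  SS  (L3)  txn=BusRd  M[L3]=90
step 10: P0: load  L0  ⟶  SS  (L0)  txn=BusRd  M[L0]=0
step 11: P0: store L1 := 61  ⟶  MI  (L1)  txn=∅  M[L1]=63
step 12: P0: store L1 := 83  ⟶  MI  (L1)  txn=∅  M[L1]=63
step 13: P1: load  L3  ⟶  SS  (L3)  txn=∅  M[L3]=90
step 14: P0: load  L2  ⟶  SO  (L2)  txn=BusRd  M[L2]=79

bus = BusRd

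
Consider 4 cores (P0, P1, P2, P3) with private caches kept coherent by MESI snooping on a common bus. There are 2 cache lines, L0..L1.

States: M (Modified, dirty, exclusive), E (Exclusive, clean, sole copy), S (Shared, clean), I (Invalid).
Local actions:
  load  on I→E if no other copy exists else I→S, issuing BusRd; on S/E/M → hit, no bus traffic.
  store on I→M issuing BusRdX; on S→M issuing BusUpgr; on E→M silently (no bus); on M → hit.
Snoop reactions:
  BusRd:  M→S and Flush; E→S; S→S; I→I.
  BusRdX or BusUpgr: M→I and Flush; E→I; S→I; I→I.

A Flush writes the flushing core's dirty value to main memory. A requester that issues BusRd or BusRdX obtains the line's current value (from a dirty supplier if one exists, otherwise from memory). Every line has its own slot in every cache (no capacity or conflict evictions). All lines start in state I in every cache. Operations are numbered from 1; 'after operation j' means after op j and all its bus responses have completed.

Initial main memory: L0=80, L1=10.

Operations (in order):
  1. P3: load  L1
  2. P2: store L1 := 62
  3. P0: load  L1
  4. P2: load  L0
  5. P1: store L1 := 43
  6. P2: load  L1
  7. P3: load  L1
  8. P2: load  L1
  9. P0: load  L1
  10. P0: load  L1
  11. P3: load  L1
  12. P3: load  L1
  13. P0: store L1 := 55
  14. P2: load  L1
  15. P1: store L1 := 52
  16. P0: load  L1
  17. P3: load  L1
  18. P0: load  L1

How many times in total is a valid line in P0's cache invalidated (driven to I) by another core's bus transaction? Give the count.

invalidations = 2

step 1: P3: load  L1  ⟶  IIIE  (L1)  txn=BusRd  M[L1]=10
step 2: P2: store L1 := 62  ⟶  IIMI  (L1)  txn=BusRdX  M[L1]=10
step 3: P0: load  L1  ⟶  SISI  (L1)  txn=BusRd+Flush  M[L1]=62
step 4: P2: load  L0  ⟶  IIEI  (L0)  txn=BusRd  M[L0]=80
step 5: P1: store L1 := 43  ⟶  IMII  (L1)  txn=BusRdX  M[L1]=62
step 6: P2: load  L1  ⟶  ISSI  (L1)  txn=BusRd+Flush  M[L1]=43
step 7: P3: load  L1  ⟶  ISSS  (L1)  txn=BusRd  M[L1]=43
step 8: P2: load  L1  ⟶  ISSS  (L1)  txn=∅  M[L1]=43
step 9: P0: load  L1  ⟶  SSSS  (L1)  txn=BusRd  M[L1]=43
step 10: P0: load  L1  ⟶  SSSS  (L1)  txn=∅  M[L1]=43
step 11: P3: load  L1  ⟶  SSSS  (L1)  txn=∅  M[L1]=43
step 12: P3: load  L1  ⟶  SSSS  (L1)  txn=∅  M[L1]=43
step 13: P0: store L1 := 55  ⟶  MIII  (L1)  txn=BusUpgr  M[L1]=43
step 14: P2: load  L1  ⟶  SISI  (L1)  txn=BusRd+Flush  M[L1]=55
step 15: P1: store L1 := 52  ⟶  IMII  (L1)  txn=BusRdX  M[L1]=55
step 16: P0: load  L1  ⟶  SSII  (L1)  txn=BusRd+Flush  M[L1]=52
step 17: P3: load  L1  ⟶  SSIS  (L1)  txn=BusRd  M[L1]=52
step 18: P0: load  L1  ⟶  SSIS  (L1)  txn=∅  M[L1]=52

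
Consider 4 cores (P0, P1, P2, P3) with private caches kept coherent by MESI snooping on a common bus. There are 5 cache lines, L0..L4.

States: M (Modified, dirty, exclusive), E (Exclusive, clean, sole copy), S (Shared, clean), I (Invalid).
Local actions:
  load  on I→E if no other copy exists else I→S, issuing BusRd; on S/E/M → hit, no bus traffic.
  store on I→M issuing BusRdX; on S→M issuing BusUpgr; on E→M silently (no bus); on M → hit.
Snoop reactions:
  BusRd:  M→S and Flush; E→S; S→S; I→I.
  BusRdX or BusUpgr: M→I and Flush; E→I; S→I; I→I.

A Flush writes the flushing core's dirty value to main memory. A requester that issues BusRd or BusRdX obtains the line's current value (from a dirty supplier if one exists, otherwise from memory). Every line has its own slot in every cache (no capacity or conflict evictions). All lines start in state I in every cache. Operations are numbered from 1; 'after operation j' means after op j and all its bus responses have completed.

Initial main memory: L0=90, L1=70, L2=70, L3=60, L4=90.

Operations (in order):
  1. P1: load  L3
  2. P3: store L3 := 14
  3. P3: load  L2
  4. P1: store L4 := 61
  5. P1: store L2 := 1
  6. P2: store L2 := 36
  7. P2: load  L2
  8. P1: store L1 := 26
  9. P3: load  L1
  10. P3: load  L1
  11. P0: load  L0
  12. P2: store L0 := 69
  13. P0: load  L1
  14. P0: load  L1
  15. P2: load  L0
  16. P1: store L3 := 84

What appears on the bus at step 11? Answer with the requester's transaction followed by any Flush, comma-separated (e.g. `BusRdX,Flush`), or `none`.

step 1: P1: load  L3  ⟶  IEII  (L3)  txn=BusRd  M[L3]=60
step 2: P3: store L3 := 14  ⟶  IIIM  (L3)  txn=BusRdX  M[L3]=60
step 3: P3: load  L2  ⟶  IIIE  (L2)  txn=BusRd  M[L2]=70
step 4: P1: store L4 := 61  ⟶  IMII  (L4)  txn=BusRdX  M[L4]=90
step 5: P1: store L2 := 1  ⟶  IMII  (L2)  txn=BusRdX  M[L2]=70
step 6: P2: store L2 := 36  ⟶  IIMI  (L2)  txn=BusRdX+Flush  M[L2]=1
step 7: P2: load  L2  ⟶  IIMI  (L2)  txn=∅  M[L2]=1
step 8: P1: store L1 := 26  ⟶  IMII  (L1)  txn=BusRdX  M[L1]=70
step 9: P3: load  L1  ⟶  ISIS  (L1)  txn=BusRd+Flush  M[L1]=26
step 10: P3: load  L1  ⟶  ISIS  (L1)  txn=∅  M[L1]=26
step 11: P0: load  L0  ⟶  EIII  (L0)  txn=BusRd  M[L0]=90
step 12: P2: store L0 := 69  ⟶  IIMI  (L0)  txn=BusRdX  M[L0]=90
step 13: P0: load  L1  ⟶  SSIS  (L1)  txn=BusRd  M[L1]=26
step 14: P0: load  L1  ⟶  SSIS  (L1)  txn=∅  M[L1]=26
step 15: P2: load  L0  ⟶  IIMI  (L0)  txn=∅  M[L0]=90
step 16: P1: store L3 := 84  ⟶  IMII  (L3)  txn=BusRdX+Flush  M[L3]=14

bus = BusRd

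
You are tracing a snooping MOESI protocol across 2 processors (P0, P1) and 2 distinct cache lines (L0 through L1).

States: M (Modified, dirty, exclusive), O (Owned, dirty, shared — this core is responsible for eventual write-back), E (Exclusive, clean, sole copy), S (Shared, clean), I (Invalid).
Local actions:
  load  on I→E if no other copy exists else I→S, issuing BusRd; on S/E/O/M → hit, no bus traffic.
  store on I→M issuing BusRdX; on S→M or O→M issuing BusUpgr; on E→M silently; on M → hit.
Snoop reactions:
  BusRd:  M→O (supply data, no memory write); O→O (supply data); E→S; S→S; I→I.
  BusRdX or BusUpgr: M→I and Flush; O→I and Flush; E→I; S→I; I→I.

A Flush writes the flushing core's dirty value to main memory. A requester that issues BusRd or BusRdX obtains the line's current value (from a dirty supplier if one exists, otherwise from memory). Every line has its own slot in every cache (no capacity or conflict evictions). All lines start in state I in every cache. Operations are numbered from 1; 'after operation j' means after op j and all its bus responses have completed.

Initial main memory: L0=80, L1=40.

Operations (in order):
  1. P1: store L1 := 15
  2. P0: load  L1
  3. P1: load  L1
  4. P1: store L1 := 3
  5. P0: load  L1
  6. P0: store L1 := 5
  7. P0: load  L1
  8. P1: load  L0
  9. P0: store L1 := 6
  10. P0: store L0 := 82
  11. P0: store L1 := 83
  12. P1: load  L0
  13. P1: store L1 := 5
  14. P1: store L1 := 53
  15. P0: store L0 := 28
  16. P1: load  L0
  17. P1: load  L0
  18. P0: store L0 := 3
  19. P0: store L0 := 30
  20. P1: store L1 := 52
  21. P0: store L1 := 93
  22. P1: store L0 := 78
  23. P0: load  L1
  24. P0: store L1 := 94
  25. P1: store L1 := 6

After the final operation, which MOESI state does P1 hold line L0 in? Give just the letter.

state = M

[1] P1: store L1 := 15 | P0:I, P1:M(15) | bus: BusRdX
[2] P0: load  L1 | P0:S(15), P1:O(15) | bus: BusRd
[3] P1: load  L1 | P0:S(15), P1:O(15) | bus: none
[4] P1: store L1 := 3 | P0:I, P1:M(3) | bus: BusUpgr
[5] P0: load  L1 | P0:S(3), P1:O(3) | bus: BusRd
[6] P0: store L1 := 5 | P0:M(5), P1:I | bus: BusUpgr,Flush
[7] P0: load  L1 | P0:M(5), P1:I | bus: none
[8] P1: load  L0 | P0:I, P1:E(80) | bus: BusRd
[9] P0: store L1 := 6 | P0:M(6), P1:I | bus: none
[10] P0: store L0 := 82 | P0:M(82), P1:I | bus: BusRdX
[11] P0: store L1 := 83 | P0:M(83), P1:I | bus: none
[12] P1: load  L0 | P0:O(82), P1:S(82) | bus: BusRd
[13] P1: store L1 := 5 | P0:I, P1:M(5) | bus: BusRdX,Flush
[14] P1: store L1 := 53 | P0:I, P1:M(53) | bus: none
[15] P0: store L0 := 28 | P0:M(28), P1:I | bus: BusUpgr
[16] P1: load  L0 | P0:O(28), P1:S(28) | bus: BusRd
[17] P1: load  L0 | P0:O(28), P1:S(28) | bus: none
[18] P0: store L0 := 3 | P0:M(3), P1:I | bus: BusUpgr
[19] P0: store L0 := 30 | P0:M(30), P1:I | bus: none
[20] P1: store L1 := 52 | P0:I, P1:M(52) | bus: none
[21] P0: store L1 := 93 | P0:M(93), P1:I | bus: BusRdX,Flush
[22] P1: store L0 := 78 | P0:I, P1:M(78) | bus: BusRdX,Flush
[23] P0: load  L1 | P0:M(93), P1:I | bus: none
[24] P0: store L1 := 94 | P0:M(94), P1:I | bus: none
[25] P1: store L1 := 6 | P0:I, P1:M(6) | bus: BusRdX,Flush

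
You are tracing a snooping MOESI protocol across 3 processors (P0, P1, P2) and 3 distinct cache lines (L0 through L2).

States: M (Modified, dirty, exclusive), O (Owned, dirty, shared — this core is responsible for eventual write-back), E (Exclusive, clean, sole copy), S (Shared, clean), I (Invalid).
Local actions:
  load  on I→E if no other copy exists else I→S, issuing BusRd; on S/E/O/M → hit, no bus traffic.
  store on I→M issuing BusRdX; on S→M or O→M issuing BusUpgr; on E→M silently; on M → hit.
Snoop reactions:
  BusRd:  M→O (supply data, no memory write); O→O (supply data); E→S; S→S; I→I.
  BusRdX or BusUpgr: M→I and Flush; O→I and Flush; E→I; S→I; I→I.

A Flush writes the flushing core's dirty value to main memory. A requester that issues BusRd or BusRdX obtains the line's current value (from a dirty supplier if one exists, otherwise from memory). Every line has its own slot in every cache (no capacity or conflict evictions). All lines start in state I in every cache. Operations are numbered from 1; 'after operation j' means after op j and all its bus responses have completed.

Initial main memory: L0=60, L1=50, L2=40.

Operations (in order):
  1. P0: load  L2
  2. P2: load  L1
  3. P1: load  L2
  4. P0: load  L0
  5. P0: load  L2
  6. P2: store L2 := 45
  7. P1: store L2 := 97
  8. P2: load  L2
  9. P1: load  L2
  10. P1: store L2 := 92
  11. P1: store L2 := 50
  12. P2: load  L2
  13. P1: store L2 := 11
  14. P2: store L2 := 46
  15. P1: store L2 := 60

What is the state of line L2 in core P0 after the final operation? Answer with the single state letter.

state = I

1. P0: load  L2  bus=[BusRd]  L2: P0=E P1=I P2=I  mem[L2]=40
2. P2: load  L1  bus=[BusRd]  L1: P0=I P1=I P2=E  mem[L1]=50
3. P1: load  L2  bus=[BusRd]  L2: P0=S P1=S P2=I  mem[L2]=40
4. P0: load  L0  bus=[BusRd]  L0: P0=E P1=I P2=I  mem[L0]=60
5. P0: load  L2  bus=[-]  L2: P0=S P1=S P2=I  mem[L2]=40
6. P2: store L2 := 45  bus=[BusRdX]  L2: P0=I P1=I P2=M  mem[L2]=40
7. P1: store L2 := 97  bus=[BusRdX,Flush]  L2: P0=I P1=M P2=I  mem[L2]=45
8. P2: load  L2  bus=[BusRd]  L2: P0=I P1=O P2=S  mem[L2]=45
9. P1: load  L2  bus=[-]  L2: P0=I P1=O P2=S  mem[L2]=45
10. P1: store L2 := 92  bus=[BusUpgr]  L2: P0=I P1=M P2=I  mem[L2]=45
11. P1: store L2 := 50  bus=[-]  L2: P0=I P1=M P2=I  mem[L2]=45
12. P2: load  L2  bus=[BusRd]  L2: P0=I P1=O P2=S  mem[L2]=45
13. P1: store L2 := 11  bus=[BusUpgr]  L2: P0=I P1=M P2=I  mem[L2]=45
14. P2: store L2 := 46  bus=[BusRdX,Flush]  L2: P0=I P1=I P2=M  mem[L2]=11
15. P1: store L2 := 60  bus=[BusRdX,Flush]  L2: P0=I P1=M P2=I  mem[L2]=46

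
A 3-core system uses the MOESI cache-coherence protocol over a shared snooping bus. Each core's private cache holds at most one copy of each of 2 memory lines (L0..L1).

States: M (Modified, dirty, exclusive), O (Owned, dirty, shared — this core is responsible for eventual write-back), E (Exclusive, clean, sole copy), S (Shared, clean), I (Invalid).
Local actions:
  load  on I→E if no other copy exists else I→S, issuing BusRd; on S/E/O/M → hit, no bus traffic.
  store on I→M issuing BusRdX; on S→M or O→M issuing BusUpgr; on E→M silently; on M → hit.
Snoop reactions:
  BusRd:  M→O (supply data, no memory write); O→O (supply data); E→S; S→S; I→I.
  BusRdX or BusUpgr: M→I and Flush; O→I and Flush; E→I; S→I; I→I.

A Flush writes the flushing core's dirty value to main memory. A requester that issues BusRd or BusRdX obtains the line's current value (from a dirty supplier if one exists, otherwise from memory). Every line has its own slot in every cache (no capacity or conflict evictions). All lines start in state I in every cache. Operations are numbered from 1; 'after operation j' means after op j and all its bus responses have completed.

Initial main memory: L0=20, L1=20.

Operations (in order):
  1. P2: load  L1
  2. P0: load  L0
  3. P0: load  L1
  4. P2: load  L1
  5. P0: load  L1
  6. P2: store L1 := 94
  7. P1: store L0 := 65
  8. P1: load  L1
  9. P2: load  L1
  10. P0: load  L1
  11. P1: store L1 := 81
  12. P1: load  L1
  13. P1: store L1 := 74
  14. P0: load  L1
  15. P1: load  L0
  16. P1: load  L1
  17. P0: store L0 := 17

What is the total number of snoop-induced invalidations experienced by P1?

invalidations = 1

[1] P2: load  L1 | P0:I, P1:I, P2:E(20) | bus: BusRd
[2] P0: load  L0 | P0:E(20), P1:I, P2:I | bus: BusRd
[3] P0: load  L1 | P0:S(20), P1:I, P2:S(20) | bus: BusRd
[4] P2: load  L1 | P0:S(20), P1:I, P2:S(20) | bus: none
[5] P0: load  L1 | P0:S(20), P1:I, P2:S(20) | bus: none
[6] P2: store L1 := 94 | P0:I, P1:I, P2:M(94) | bus: BusUpgr
[7] P1: store L0 := 65 | P0:I, P1:M(65), P2:I | bus: BusRdX
[8] P1: load  L1 | P0:I, P1:S(94), P2:O(94) | bus: BusRd
[9] P2: load  L1 | P0:I, P1:S(94), P2:O(94) | bus: none
[10] P0: load  L1 | P0:S(94), P1:S(94), P2:O(94) | bus: BusRd
[11] P1: store L1 := 81 | P0:I, P1:M(81), P2:I | bus: BusUpgr,Flush
[12] P1: load  L1 | P0:I, P1:M(81), P2:I | bus: none
[13] P1: store L1 := 74 | P0:I, P1:M(74), P2:I | bus: none
[14] P0: load  L1 | P0:S(74), P1:O(74), P2:I | bus: BusRd
[15] P1: load  L0 | P0:I, P1:M(65), P2:I | bus: none
[16] P1: load  L1 | P0:S(74), P1:O(74), P2:I | bus: none
[17] P0: store L0 := 17 | P0:M(17), P1:I, P2:I | bus: BusRdX,Flush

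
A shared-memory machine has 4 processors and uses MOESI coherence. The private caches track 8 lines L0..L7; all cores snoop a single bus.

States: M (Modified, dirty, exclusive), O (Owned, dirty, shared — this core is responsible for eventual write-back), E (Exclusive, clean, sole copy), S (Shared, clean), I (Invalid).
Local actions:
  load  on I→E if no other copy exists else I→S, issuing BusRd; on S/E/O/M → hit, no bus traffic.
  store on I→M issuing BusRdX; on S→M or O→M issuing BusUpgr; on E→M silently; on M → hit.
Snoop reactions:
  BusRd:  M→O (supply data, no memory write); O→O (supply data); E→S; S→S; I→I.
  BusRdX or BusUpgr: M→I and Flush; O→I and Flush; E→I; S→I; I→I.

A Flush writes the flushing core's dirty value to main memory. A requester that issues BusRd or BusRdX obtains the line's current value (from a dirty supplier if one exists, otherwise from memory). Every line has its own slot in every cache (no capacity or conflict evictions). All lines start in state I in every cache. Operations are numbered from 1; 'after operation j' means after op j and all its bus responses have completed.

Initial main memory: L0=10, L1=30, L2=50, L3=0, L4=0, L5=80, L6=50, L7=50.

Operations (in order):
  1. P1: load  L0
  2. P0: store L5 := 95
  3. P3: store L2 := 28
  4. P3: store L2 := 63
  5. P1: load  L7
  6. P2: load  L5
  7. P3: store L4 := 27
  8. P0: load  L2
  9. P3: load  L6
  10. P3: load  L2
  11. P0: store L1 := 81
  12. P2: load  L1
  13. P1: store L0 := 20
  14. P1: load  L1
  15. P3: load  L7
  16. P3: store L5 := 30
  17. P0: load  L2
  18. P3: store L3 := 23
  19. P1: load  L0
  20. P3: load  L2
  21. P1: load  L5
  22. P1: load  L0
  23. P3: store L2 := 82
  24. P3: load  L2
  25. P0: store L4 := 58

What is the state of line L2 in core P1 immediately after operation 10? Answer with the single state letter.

[1] P1: load  L0 | P0:I, P1:E(10), P2:I, P3:I | bus: BusRd
[2] P0: store L5 := 95 | P0:M(95), P1:I, P2:I, P3:I | bus: BusRdX
[3] P3: store L2 := 28 | P0:I, P1:I, P2:I, P3:M(28) | bus: BusRdX
[4] P3: store L2 := 63 | P0:I, P1:I, P2:I, P3:M(63) | bus: none
[5] P1: load  L7 | P0:I, P1:E(50), P2:I, P3:I | bus: BusRd
[6] P2: load  L5 | P0:O(95), P1:I, P2:S(95), P3:I | bus: BusRd
[7] P3: store L4 := 27 | P0:I, P1:I, P2:I, P3:M(27) | bus: BusRdX
[8] P0: load  L2 | P0:S(63), P1:I, P2:I, P3:O(63) | bus: BusRd
[9] P3: load  L6 | P0:I, P1:I, P2:I, P3:E(50) | bus: BusRd
[10] P3: load  L2 | P0:S(63), P1:I, P2:I, P3:O(63) | bus: none
[11] P0: store L1 := 81 | P0:M(81), P1:I, P2:I, P3:I | bus: BusRdX
[12] P2: load  L1 | P0:O(81), P1:I, P2:S(81), P3:I | bus: BusRd
[13] P1: store L0 := 20 | P0:I, P1:M(20), P2:I, P3:I | bus: none
[14] P1: load  L1 | P0:O(81), P1:S(81), P2:S(81), P3:I | bus: BusRd
[15] P3: load  L7 | P0:I, P1:S(50), P2:I, P3:S(50) | bus: BusRd
[16] P3: store L5 := 30 | P0:I, P1:I, P2:I, P3:M(30) | bus: BusRdX,Flush
[17] P0: load  L2 | P0:S(63), P1:I, P2:I, P3:O(63) | bus: none
[18] P3: store L3 := 23 | P0:I, P1:I, P2:I, P3:M(23) | bus: BusRdX
[19] P1: load  L0 | P0:I, P1:M(20), P2:I, P3:I | bus: none
[20] P3: load  L2 | P0:S(63), P1:I, P2:I, P3:O(63) | bus: none
[21] P1: load  L5 | P0:I, P1:S(30), P2:I, P3:O(30) | bus: BusRd
[22] P1: load  L0 | P0:I, P1:M(20), P2:I, P3:I | bus: none
[23] P3: store L2 := 82 | P0:I, P1:I, P2:I, P3:M(82) | bus: BusUpgr
[24] P3: load  L2 | P0:I, P1:I, P2:I, P3:M(82) | bus: none
[25] P0: store L4 := 58 | P0:M(58), P1:I, P2:I, P3:I | bus: BusRdX,Flush

state = I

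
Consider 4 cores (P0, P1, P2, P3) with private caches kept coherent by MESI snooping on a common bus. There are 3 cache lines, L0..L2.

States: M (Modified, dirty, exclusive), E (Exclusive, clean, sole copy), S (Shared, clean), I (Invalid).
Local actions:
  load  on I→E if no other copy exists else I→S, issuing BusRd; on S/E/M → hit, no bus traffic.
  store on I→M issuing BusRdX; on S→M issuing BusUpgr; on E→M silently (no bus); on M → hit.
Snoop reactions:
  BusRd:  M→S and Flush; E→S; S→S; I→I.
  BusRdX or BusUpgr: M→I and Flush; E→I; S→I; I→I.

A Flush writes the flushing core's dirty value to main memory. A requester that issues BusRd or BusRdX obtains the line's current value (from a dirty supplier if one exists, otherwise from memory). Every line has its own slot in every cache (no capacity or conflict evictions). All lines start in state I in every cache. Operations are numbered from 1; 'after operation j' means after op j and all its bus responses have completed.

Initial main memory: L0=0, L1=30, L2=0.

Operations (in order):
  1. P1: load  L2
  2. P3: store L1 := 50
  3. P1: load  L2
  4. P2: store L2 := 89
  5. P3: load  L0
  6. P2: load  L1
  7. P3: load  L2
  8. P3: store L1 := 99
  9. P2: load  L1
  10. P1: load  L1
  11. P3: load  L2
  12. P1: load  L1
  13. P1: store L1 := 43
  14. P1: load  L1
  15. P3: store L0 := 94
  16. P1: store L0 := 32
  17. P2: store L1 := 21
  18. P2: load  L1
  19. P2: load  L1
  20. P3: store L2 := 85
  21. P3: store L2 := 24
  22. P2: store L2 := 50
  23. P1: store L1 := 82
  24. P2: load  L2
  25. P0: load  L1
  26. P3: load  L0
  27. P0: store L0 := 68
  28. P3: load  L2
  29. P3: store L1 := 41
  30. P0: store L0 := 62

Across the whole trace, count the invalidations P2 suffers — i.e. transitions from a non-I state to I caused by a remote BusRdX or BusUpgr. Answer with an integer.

[1] P1: load  L2 | P0:I, P1:E(0), P2:I, P3:I | bus: BusRd
[2] P3: store L1 := 50 | P0:I, P1:I, P2:I, P3:M(50) | bus: BusRdX
[3] P1: load  L2 | P0:I, P1:E(0), P2:I, P3:I | bus: none
[4] P2: store L2 := 89 | P0:I, P1:I, P2:M(89), P3:I | bus: BusRdX
[5] P3: load  L0 | P0:I, P1:I, P2:I, P3:E(0) | bus: BusRd
[6] P2: load  L1 | P0:I, P1:I, P2:S(50), P3:S(50) | bus: BusRd,Flush
[7] P3: load  L2 | P0:I, P1:I, P2:S(89), P3:S(89) | bus: BusRd,Flush
[8] P3: store L1 := 99 | P0:I, P1:I, P2:I, P3:M(99) | bus: BusUpgr
[9] P2: load  L1 | P0:I, P1:I, P2:S(99), P3:S(99) | bus: BusRd,Flush
[10] P1: load  L1 | P0:I, P1:S(99), P2:S(99), P3:S(99) | bus: BusRd
[11] P3: load  L2 | P0:I, P1:I, P2:S(89), P3:S(89) | bus: none
[12] P1: load  L1 | P0:I, P1:S(99), P2:S(99), P3:S(99) | bus: none
[13] P1: store L1 := 43 | P0:I, P1:M(43), P2:I, P3:I | bus: BusUpgr
[14] P1: load  L1 | P0:I, P1:M(43), P2:I, P3:I | bus: none
[15] P3: store L0 := 94 | P0:I, P1:I, P2:I, P3:M(94) | bus: none
[16] P1: store L0 := 32 | P0:I, P1:M(32), P2:I, P3:I | bus: BusRdX,Flush
[17] P2: store L1 := 21 | P0:I, P1:I, P2:M(21), P3:I | bus: BusRdX,Flush
[18] P2: load  L1 | P0:I, P1:I, P2:M(21), P3:I | bus: none
[19] P2: load  L1 | P0:I, P1:I, P2:M(21), P3:I | bus: none
[20] P3: store L2 := 85 | P0:I, P1:I, P2:I, P3:M(85) | bus: BusUpgr
[21] P3: store L2 := 24 | P0:I, P1:I, P2:I, P3:M(24) | bus: none
[22] P2: store L2 := 50 | P0:I, P1:I, P2:M(50), P3:I | bus: BusRdX,Flush
[23] P1: store L1 := 82 | P0:I, P1:M(82), P2:I, P3:I | bus: BusRdX,Flush
[24] P2: load  L2 | P0:I, P1:I, P2:M(50), P3:I | bus: none
[25] P0: load  L1 | P0:S(82), P1:S(82), P2:I, P3:I | bus: BusRd,Flush
[26] P3: load  L0 | P0:I, P1:S(32), P2:I, P3:S(32) | bus: BusRd,Flush
[27] P0: store L0 := 68 | P0:M(68), P1:I, P2:I, P3:I | bus: BusRdX
[28] P3: load  L2 | P0:I, P1:I, P2:S(50), P3:S(50) | bus: BusRd,Flush
[29] P3: store L1 := 41 | P0:I, P1:I, P2:I, P3:M(41) | bus: BusRdX
[30] P0: store L0 := 62 | P0:M(62), P1:I, P2:I, P3:I | bus: none

invalidations = 4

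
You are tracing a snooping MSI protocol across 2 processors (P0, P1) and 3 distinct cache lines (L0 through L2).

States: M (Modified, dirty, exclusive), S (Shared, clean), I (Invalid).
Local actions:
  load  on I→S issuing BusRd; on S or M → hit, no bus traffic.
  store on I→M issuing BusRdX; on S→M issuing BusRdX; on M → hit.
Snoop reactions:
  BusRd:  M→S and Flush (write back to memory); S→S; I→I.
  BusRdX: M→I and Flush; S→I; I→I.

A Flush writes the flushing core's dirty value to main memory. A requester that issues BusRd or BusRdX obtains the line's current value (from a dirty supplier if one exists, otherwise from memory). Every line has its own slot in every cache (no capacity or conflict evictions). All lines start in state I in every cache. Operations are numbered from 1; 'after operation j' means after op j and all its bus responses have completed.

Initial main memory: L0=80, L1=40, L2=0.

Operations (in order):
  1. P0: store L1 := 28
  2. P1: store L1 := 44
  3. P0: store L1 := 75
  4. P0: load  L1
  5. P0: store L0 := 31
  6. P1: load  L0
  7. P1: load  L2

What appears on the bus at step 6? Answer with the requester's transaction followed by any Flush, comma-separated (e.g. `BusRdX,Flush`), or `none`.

step 1: P0: store L1 := 28  ⟶  MI  (L1)  txn=BusRdX  M[L1]=40
step 2: P1: store L1 := 44  ⟶  IM  (L1)  txn=BusRdX+Flush  M[L1]=28
step 3: P0: store L1 := 75  ⟶  MI  (L1)  txn=BusRdX+Flush  M[L1]=44
step 4: P0: load  L1  ⟶  MI  (L1)  txn=∅  M[L1]=44
step 5: P0: store L0 := 31  ⟶  MI  (L0)  txn=BusRdX  M[L0]=80
step 6: P1: load  L0  ⟶  SS  (L0)  txn=BusRd+Flush  M[L0]=31
step 7: P1: load  L2  ⟶  IS  (L2)  txn=BusRd  M[L2]=0

bus = BusRd,Flush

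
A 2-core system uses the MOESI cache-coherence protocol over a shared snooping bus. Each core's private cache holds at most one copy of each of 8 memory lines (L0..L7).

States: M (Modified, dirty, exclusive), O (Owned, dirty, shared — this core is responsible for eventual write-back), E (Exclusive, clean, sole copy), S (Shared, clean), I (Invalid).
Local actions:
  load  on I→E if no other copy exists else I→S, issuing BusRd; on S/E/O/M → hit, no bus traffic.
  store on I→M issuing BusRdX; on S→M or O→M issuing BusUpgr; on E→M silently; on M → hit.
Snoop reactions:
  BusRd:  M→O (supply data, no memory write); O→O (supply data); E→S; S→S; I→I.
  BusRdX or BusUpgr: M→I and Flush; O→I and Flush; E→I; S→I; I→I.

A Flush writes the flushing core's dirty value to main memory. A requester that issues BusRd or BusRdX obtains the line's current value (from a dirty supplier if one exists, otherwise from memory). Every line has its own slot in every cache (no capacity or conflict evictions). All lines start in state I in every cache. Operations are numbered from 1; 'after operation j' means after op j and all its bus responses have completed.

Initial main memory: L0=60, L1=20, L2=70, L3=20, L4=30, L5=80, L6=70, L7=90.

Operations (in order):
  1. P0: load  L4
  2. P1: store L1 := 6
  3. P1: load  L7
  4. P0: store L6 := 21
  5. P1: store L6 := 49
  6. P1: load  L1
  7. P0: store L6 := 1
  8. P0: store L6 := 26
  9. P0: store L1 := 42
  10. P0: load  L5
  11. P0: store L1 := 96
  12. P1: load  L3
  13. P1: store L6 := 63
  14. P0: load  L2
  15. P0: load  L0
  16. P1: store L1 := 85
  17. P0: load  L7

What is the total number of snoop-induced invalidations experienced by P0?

invalidations = 3

1. P0: load  L4  bus=[BusRd]  L4: P0=E P1=I  mem[L4]=30
2. P1: store L1 := 6  bus=[BusRdX]  L1: P0=I P1=M  mem[L1]=20
3. P1: load  L7  bus=[BusRd]  L7: P0=I P1=E  mem[L7]=90
4. P0: store L6 := 21  bus=[BusRdX]  L6: P0=M P1=I  mem[L6]=70
5. P1: store L6 := 49  bus=[BusRdX,Flush]  L6: P0=I P1=M  mem[L6]=21
6. P1: load  L1  bus=[-]  L1: P0=I P1=M  mem[L1]=20
7. P0: store L6 := 1  bus=[BusRdX,Flush]  L6: P0=M P1=I  mem[L6]=49
8. P0: store L6 := 26  bus=[-]  L6: P0=M P1=I  mem[L6]=49
9. P0: store L1 := 42  bus=[BusRdX,Flush]  L1: P0=M P1=I  mem[L1]=6
10. P0: load  L5  bus=[BusRd]  L5: P0=E P1=I  mem[L5]=80
11. P0: store L1 := 96  bus=[-]  L1: P0=M P1=I  mem[L1]=6
12. P1: load  L3  bus=[BusRd]  L3: P0=I P1=E  mem[L3]=20
13. P1: store L6 := 63  bus=[BusRdX,Flush]  L6: P0=I P1=M  mem[L6]=26
14. P0: load  L2  bus=[BusRd]  L2: P0=E P1=I  mem[L2]=70
15. P0: load  L0  bus=[BusRd]  L0: P0=E P1=I  mem[L0]=60
16. P1: store L1 := 85  bus=[BusRdX,Flush]  L1: P0=I P1=M  mem[L1]=96
17. P0: load  L7  bus=[BusRd]  L7: P0=S P1=S  mem[L7]=90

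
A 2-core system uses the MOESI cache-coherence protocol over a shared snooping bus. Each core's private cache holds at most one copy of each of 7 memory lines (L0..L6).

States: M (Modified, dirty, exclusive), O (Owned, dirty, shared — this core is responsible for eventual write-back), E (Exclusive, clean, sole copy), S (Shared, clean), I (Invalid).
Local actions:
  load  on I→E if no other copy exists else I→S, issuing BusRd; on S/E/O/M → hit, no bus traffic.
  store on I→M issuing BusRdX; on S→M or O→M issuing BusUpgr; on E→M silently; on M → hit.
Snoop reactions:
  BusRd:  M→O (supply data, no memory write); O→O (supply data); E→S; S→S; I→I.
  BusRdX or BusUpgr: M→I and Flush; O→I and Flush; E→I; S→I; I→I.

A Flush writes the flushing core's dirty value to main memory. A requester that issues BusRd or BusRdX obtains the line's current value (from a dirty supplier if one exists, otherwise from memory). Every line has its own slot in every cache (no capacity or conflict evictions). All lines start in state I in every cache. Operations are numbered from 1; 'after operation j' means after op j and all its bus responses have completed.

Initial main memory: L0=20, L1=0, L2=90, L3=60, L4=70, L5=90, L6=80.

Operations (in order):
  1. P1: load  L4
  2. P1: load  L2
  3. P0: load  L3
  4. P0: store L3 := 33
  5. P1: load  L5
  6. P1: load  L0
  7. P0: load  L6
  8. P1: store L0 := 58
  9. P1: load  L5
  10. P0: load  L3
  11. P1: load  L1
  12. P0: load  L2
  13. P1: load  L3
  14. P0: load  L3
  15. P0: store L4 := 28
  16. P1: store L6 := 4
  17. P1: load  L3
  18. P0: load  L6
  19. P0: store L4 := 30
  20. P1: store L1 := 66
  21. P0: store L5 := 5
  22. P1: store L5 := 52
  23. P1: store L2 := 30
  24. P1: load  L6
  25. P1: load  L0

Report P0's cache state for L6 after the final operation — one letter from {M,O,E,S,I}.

state = S

  op1 P1: load  L4 → I/E on L4; bus BusRd; mem=70
  op2 P1: load  L2 → I/E on L2; bus BusRd; mem=90
  op3 P0: load  L3 → E/I on L3; bus BusRd; mem=60
  op4 P0: store L3 := 33 → M/I on L3; bus (none); mem=60
  op5 P1: load  L5 → I/E on L5; bus BusRd; mem=90
  op6 P1: load  L0 → I/E on L0; bus BusRd; mem=20
  op7 P0: load  L6 → E/I on L6; bus BusRd; mem=80
  op8 P1: store L0 := 58 → I/M on L0; bus (none); mem=20
  op9 P1: load  L5 → I/E on L5; bus (none); mem=90
  op10 P0: load  L3 → M/I on L3; bus (none); mem=60
  op11 P1: load  L1 → I/E on L1; bus BusRd; mem=0
  op12 P0: load  L2 → S/S on L2; bus BusRd; mem=90
  op13 P1: load  L3 → O/S on L3; bus BusRd; mem=60
  op14 P0: load  L3 → O/S on L3; bus (none); mem=60
  op15 P0: store L4 := 28 → M/I on L4; bus BusRdX; mem=70
  op16 P1: store L6 := 4 → I/M on L6; bus BusRdX; mem=80
  op17 P1: load  L3 → O/S on L3; bus (none); mem=60
  op18 P0: load  L6 → S/O on L6; bus BusRd; mem=80
  op19 P0: store L4 := 30 → M/I on L4; bus (none); mem=70
  op20 P1: store L1 := 66 → I/M on L1; bus (none); mem=0
  op21 P0: store L5 := 5 → M/I on L5; bus BusRdX; mem=90
  op22 P1: store L5 := 52 → I/M on L5; bus BusRdX Flush; mem=5
  op23 P1: store L2 := 30 → I/M on L2; bus BusUpgr; mem=90
  op24 P1: load  L6 → S/O on L6; bus (none); mem=80
  op25 P1: load  L0 → I/M on L0; bus (none); mem=20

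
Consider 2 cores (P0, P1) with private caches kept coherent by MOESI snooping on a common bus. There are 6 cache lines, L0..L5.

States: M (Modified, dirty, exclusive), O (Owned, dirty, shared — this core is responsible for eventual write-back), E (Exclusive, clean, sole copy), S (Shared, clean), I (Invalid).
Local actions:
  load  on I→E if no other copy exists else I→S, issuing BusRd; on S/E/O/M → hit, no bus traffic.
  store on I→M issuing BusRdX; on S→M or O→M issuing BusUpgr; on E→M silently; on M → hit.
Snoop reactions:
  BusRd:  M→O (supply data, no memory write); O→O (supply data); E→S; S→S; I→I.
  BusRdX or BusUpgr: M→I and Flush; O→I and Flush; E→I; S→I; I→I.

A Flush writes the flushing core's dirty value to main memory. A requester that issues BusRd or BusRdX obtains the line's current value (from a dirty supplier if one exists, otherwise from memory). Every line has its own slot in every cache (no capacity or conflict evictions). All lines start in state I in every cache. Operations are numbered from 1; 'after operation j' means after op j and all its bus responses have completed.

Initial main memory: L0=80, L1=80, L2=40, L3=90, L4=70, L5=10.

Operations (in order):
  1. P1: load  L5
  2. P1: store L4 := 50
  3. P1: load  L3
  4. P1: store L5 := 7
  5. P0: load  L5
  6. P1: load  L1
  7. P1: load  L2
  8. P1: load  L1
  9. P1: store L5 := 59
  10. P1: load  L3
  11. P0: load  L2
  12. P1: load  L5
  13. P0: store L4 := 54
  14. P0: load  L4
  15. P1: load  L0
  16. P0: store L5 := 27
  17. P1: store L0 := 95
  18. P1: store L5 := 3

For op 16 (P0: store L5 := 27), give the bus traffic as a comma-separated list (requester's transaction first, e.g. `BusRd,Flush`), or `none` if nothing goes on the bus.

1. P1: load  L5  bus=[BusRd]  L5: P0=I P1=E  mem[L5]=10
2. P1: store L4 := 50  bus=[BusRdX]  L4: P0=I P1=M  mem[L4]=70
3. P1: load  L3  bus=[BusRd]  L3: P0=I P1=E  mem[L3]=90
4. P1: store L5 := 7  bus=[-]  L5: P0=I P1=M  mem[L5]=10
5. P0: load  L5  bus=[BusRd]  L5: P0=S P1=O  mem[L5]=10
6. P1: load  L1  bus=[BusRd]  L1: P0=I P1=E  mem[L1]=80
7. P1: load  L2  bus=[BusRd]  L2: P0=I P1=E  mem[L2]=40
8. P1: load  L1  bus=[-]  L1: P0=I P1=E  mem[L1]=80
9. P1: store L5 := 59  bus=[BusUpgr]  L5: P0=I P1=M  mem[L5]=10
10. P1: load  L3  bus=[-]  L3: P0=I P1=E  mem[L3]=90
11. P0: load  L2  bus=[BusRd]  L2: P0=S P1=S  mem[L2]=40
12. P1: load  L5  bus=[-]  L5: P0=I P1=M  mem[L5]=10
13. P0: store L4 := 54  bus=[BusRdX,Flush]  L4: P0=M P1=I  mem[L4]=50
14. P0: load  L4  bus=[-]  L4: P0=M P1=I  mem[L4]=50
15. P1: load  L0  bus=[BusRd]  L0: P0=I P1=E  mem[L0]=80
16. P0: store L5 := 27  bus=[BusRdX,Flush]  L5: P0=M P1=I  mem[L5]=59
17. P1: store L0 := 95  bus=[-]  L0: P0=I P1=M  mem[L0]=80
18. P1: store L5 := 3  bus=[BusRdX,Flush]  L5: P0=I P1=M  mem[L5]=27

bus = BusRdX,Flush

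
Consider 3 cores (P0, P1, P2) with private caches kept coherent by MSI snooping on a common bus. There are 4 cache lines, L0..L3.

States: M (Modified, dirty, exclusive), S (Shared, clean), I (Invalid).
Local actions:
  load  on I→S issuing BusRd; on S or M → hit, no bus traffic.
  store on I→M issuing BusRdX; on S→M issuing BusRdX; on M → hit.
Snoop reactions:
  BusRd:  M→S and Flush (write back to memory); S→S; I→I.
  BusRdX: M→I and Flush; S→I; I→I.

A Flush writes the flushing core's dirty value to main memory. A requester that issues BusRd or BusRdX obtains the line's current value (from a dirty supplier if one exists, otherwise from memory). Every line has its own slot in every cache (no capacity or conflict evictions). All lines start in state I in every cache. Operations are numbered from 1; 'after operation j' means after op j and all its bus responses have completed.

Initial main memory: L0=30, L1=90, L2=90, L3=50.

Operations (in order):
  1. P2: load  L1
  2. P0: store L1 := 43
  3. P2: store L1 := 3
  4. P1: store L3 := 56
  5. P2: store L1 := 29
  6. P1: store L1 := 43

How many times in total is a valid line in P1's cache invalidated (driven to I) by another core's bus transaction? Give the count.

invalidations = 0

  op1 P2: load  L1 → I/I/S on L1; bus BusRd; mem=90
  op2 P0: store L1 := 43 → M/I/I on L1; bus BusRdX; mem=90
  op3 P2: store L1 := 3 → I/I/M on L1; bus BusRdX Flush; mem=43
  op4 P1: store L3 := 56 → I/M/I on L3; bus BusRdX; mem=50
  op5 P2: store L1 := 29 → I/I/M on L1; bus (none); mem=43
  op6 P1: store L1 := 43 → I/M/I on L1; bus BusRdX Flush; mem=29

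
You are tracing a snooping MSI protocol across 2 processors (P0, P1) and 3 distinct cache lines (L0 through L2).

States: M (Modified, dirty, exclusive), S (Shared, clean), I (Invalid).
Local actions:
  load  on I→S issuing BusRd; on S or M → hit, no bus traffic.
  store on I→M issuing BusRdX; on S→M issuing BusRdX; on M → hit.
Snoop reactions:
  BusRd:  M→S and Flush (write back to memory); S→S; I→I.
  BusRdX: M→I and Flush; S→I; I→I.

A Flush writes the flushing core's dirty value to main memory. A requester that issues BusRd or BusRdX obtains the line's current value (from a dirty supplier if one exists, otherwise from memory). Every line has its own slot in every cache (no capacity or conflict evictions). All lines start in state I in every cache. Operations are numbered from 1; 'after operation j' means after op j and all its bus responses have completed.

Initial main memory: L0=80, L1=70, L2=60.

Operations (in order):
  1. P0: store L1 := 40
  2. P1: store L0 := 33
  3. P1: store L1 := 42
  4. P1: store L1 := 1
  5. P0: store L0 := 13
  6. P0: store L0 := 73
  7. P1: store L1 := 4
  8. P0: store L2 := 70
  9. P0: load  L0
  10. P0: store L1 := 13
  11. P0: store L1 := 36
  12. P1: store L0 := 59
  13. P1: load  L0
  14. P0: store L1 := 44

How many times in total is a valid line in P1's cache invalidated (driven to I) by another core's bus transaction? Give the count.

step 1: P0: store L1 := 40  ⟶  MI  (L1)  txn=BusRdX  M[L1]=70
step 2: P1: store L0 := 33  ⟶  IM  (L0)  txn=BusRdX  M[L0]=80
step 3: P1: store L1 := 42  ⟶  IM  (L1)  txn=BusRdX+Flush  M[L1]=40
step 4: P1: store L1 := 1  ⟶  IM  (L1)  txn=∅  M[L1]=40
step 5: P0: store L0 := 13  ⟶  MI  (L0)  txn=BusRdX+Flush  M[L0]=33
step 6: P0: store L0 := 73  ⟶  MI  (L0)  txn=∅  M[L0]=33
step 7: P1: store L1 := 4  ⟶  IM  (L1)  txn=∅  M[L1]=40
step 8: P0: store L2 := 70  ⟶  MI  (L2)  txn=BusRdX  M[L2]=60
step 9: P0: load  L0  ⟶  MI  (L0)  txn=∅  M[L0]=33
step 10: P0: store L1 := 13  ⟶  MI  (L1)  txn=BusRdX+Flush  M[L1]=4
step 11: P0: store L1 := 36  ⟶  MI  (L1)  txn=∅  M[L1]=4
step 12: P1: store L0 := 59  ⟶  IM  (L0)  txn=BusRdX+Flush  M[L0]=73
step 13: P1: load  L0  ⟶  IM  (L0)  txn=∅  M[L0]=73
step 14: P0: store L1 := 44  ⟶  MI  (L1)  txn=∅  M[L1]=4

invalidations = 2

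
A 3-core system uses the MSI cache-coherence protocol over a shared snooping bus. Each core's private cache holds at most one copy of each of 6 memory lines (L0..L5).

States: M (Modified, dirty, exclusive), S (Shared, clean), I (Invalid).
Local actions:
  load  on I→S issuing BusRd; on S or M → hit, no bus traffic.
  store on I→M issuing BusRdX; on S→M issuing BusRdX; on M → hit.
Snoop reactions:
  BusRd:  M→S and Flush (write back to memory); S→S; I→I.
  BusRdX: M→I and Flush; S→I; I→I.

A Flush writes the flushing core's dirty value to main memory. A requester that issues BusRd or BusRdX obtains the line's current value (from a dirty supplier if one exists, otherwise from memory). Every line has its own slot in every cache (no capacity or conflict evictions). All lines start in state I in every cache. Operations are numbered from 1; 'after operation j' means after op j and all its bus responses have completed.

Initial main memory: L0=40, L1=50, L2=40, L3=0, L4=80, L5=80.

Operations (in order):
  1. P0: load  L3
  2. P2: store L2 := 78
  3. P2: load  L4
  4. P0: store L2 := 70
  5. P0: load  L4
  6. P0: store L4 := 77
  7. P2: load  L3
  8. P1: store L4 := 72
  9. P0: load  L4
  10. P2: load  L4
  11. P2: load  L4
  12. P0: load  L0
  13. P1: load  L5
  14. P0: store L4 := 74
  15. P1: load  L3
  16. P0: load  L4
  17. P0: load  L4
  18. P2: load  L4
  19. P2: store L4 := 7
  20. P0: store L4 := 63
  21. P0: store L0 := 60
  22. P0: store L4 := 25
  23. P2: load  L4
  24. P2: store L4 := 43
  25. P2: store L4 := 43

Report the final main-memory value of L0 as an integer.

step 1: P0: load  L3  ⟶  SII  (L3)  txn=BusRd  M[L3]=0
step 2: P2: store L2 := 78  ⟶  IIM  (L2)  txn=BusRdX  M[L2]=40
step 3: P2: load  L4  ⟶  IIS  (L4)  txn=BusRd  M[L4]=80
step 4: P0: store L2 := 70  ⟶  MII  (L2)  txn=BusRdX+Flush  M[L2]=78
step 5: P0: load  L4  ⟶  SIS  (L4)  txn=BusRd  M[L4]=80
step 6: P0: store L4 := 77  ⟶  MII  (L4)  txn=BusRdX  M[L4]=80
step 7: P2: load  L3  ⟶  SIS  (L3)  txn=BusRd  M[L3]=0
step 8: P1: store L4 := 72  ⟶  IMI  (L4)  txn=BusRdX+Flush  M[L4]=77
step 9: P0: load  L4  ⟶  SSI  (L4)  txn=BusRd+Flush  M[L4]=72
step 10: P2: load  L4  ⟶  SSS  (L4)  txn=BusRd  M[L4]=72
step 11: P2: load  L4  ⟶  SSS  (L4)  txn=∅  M[L4]=72
step 12: P0: load  L0  ⟶  SII  (L0)  txn=BusRd  M[L0]=40
step 13: P1: load  L5  ⟶  ISI  (L5)  txn=BusRd  M[L5]=80
step 14: P0: store L4 := 74  ⟶  MII  (L4)  txn=BusRdX  M[L4]=72
step 15: P1: load  L3  ⟶  SSS  (L3)  txn=BusRd  M[L3]=0
step 16: P0: load  L4  ⟶  MII  (L4)  txn=∅  M[L4]=72
step 17: P0: load  L4  ⟶  MII  (L4)  txn=∅  M[L4]=72
step 18: P2: load  L4  ⟶  SIS  (L4)  txn=BusRd+Flush  M[L4]=74
step 19: P2: store L4 := 7  ⟶  IIM  (L4)  txn=BusRdX  M[L4]=74
step 20: P0: store L4 := 63  ⟶  MII  (L4)  txn=BusRdX+Flush  M[L4]=7
step 21: P0: store L0 := 60  ⟶  MII  (L0)  txn=BusRdX  M[L0]=40
step 22: P0: store L4 := 25  ⟶  MII  (L4)  txn=∅  M[L4]=7
step 23: P2: load  L4  ⟶  SIS  (L4)  txn=BusRd+Flush  M[L4]=25
step 24: P2: store L4 := 43  ⟶  IIM  (L4)  txn=BusRdX  M[L4]=25
step 25: P2: store L4 := 43  ⟶  IIM  (L4)  txn=∅  M[L4]=25

memory[L0] = 40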